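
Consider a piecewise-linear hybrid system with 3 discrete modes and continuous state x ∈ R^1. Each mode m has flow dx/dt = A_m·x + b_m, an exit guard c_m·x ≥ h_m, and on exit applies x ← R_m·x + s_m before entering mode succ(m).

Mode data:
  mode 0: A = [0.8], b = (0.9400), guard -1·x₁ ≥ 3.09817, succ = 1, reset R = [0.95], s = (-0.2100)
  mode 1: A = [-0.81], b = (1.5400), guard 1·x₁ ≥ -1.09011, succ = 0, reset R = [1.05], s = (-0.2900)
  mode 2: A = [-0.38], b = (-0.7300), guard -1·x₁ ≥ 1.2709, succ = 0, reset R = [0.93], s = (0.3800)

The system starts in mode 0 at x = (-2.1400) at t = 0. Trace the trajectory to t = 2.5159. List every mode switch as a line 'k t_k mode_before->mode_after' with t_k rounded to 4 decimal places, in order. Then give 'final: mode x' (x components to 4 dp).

1 0.8620 0->1
2 1.5096 1->0
final: 0 -1.7557

Mode 0: guard c·x = 3.0982 hit at Δt = 0.8620 (t = 0.8620), x⁻ = (-3.0982) → reset → x⁺ = (-3.1533), jump to mode 1
Mode 1: guard c·x = -1.0901 hit at Δt = 0.6476 (t = 1.5096), x⁻ = (-1.0901) → reset → x⁺ = (-1.4346), jump to mode 0
Mode 0: flow for 1.0063 to horizon, guard not reached → x = (-1.7557)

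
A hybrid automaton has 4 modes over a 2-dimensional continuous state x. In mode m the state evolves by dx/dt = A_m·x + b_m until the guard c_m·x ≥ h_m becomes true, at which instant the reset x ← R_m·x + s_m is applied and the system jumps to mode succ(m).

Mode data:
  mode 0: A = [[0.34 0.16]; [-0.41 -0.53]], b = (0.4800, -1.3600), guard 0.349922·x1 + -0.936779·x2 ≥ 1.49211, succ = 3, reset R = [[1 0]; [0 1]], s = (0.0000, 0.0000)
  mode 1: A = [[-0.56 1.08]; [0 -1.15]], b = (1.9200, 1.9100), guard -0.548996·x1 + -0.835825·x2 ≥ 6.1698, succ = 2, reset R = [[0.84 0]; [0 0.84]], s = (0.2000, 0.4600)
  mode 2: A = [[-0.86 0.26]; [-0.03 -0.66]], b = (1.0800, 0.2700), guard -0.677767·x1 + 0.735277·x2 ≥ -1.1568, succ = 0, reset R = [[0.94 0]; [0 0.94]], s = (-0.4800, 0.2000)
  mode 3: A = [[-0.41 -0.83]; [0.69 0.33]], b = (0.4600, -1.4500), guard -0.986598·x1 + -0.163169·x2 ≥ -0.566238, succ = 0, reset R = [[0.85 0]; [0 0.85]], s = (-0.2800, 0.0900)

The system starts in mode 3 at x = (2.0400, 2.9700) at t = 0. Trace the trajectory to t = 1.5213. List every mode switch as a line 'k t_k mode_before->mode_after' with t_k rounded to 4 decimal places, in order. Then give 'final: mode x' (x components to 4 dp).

Mode 3: guard c·x = -0.5662 hit at Δt = 0.7735 (t = 0.7735), x⁻ = (0.0462, 3.1911) → reset → x⁺ = (-0.2408, 2.8024), jump to mode 0
Mode 0: flow for 0.7478 to horizon, guard not reached → x = (0.3582, 1.0246)

1 0.7735 3->0
final: 0 0.3582 1.0246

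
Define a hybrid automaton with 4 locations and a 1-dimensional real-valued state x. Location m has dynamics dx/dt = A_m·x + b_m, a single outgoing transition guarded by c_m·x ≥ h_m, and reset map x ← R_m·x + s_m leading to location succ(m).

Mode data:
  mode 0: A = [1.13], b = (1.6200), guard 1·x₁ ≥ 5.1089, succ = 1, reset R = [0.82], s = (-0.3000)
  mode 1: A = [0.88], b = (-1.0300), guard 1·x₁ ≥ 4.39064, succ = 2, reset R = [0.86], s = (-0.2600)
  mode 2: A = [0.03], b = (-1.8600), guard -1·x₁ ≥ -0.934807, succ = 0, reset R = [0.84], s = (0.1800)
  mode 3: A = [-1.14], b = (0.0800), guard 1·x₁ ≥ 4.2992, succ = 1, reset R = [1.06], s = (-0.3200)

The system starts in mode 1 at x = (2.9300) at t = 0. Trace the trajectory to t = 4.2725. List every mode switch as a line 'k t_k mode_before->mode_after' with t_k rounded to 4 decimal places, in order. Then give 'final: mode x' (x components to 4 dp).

1 0.6868 1->2
2 2.1264 2->0
3 3.0143 0->1
4 3.2066 1->2
final: 2 1.6156

Mode 1: guard c·x = 4.3906 hit at Δt = 0.6868 (t = 0.6868), x⁻ = (4.3906) → reset → x⁺ = (3.5160), jump to mode 2
Mode 2: guard c·x = -0.9348 hit at Δt = 1.4396 (t = 2.1264), x⁻ = (0.9348) → reset → x⁺ = (0.9652), jump to mode 0
Mode 0: guard c·x = 5.1089 hit at Δt = 0.8879 (t = 3.0143), x⁻ = (5.1089) → reset → x⁺ = (3.8893), jump to mode 1
Mode 1: guard c·x = 4.3906 hit at Δt = 0.1923 (t = 3.2066), x⁻ = (4.3906) → reset → x⁺ = (3.5160), jump to mode 2
Mode 2: flow for 1.0659 to horizon, guard not reached → x = (1.6156)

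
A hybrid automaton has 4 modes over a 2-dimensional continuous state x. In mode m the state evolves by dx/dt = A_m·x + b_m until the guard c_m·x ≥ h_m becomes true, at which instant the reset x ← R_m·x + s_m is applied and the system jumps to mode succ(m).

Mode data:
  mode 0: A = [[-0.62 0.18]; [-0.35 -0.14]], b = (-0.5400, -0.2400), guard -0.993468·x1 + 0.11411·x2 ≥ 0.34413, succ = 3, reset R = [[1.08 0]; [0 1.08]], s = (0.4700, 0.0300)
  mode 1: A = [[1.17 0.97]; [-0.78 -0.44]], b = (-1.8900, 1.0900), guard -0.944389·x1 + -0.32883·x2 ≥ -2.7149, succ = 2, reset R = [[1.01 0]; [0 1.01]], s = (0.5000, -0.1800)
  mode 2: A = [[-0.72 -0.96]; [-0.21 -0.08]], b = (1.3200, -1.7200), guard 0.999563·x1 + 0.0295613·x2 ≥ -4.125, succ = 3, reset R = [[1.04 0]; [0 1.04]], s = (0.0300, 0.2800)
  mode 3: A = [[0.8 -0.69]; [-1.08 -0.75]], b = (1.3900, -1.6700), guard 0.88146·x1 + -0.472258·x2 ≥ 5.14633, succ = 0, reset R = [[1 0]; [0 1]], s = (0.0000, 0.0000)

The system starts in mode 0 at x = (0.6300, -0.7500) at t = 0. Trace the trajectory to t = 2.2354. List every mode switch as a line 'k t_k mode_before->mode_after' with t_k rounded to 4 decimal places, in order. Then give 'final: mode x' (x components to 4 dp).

1 1.5367 0->3
final: 3 2.1664 -2.0867

Mode 0: guard c·x = 0.3441 hit at Δt = 1.5367 (t = 1.5367), x⁻ = (-0.4533, -0.9309) → reset → x⁺ = (-0.0196, -0.9754), jump to mode 3
Mode 3: flow for 0.6987 to horizon, guard not reached → x = (2.1664, -2.0867)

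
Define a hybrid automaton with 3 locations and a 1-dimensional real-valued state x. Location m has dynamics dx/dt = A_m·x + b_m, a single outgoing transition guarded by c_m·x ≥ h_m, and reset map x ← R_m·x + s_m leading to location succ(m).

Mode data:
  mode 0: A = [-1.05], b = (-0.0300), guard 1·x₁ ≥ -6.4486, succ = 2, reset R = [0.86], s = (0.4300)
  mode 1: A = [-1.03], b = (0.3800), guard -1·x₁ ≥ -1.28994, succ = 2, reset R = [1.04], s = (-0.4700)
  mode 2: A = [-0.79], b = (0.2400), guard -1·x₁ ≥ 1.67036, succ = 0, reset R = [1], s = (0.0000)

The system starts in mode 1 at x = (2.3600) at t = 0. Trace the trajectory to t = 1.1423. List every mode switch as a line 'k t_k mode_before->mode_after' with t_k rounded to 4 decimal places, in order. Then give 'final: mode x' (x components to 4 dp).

Mode 1: guard c·x = -1.2899 hit at Δt = 0.7485 (t = 0.7485), x⁻ = (1.2899) → reset → x⁺ = (0.8715), jump to mode 2
Mode 2: flow for 0.3938 to horizon, guard not reached → x = (0.7197)

1 0.7485 1->2
final: 2 0.7197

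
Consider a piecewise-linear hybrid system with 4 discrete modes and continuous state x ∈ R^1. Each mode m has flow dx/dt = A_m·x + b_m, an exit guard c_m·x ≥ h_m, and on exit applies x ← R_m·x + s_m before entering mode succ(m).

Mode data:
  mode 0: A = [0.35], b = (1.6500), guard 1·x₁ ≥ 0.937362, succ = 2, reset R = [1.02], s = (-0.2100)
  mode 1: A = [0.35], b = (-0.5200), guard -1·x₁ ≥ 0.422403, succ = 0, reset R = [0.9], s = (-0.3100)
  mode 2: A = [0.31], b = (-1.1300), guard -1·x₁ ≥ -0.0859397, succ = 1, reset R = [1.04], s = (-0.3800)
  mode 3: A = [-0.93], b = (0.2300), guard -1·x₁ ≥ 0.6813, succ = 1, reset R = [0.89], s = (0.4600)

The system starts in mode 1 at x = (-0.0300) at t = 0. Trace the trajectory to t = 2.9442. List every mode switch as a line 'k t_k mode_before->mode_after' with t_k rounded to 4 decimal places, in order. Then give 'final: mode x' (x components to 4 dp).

Mode 1: guard c·x = 0.4224 hit at Δt = 0.6578 (t = 0.6578), x⁻ = (-0.4224) → reset → x⁺ = (-0.6902), jump to mode 0
Mode 0: guard c·x = 0.9374 hit at Δt = 0.9704 (t = 1.6282), x⁻ = (0.9374) → reset → x⁺ = (0.7461), jump to mode 2
Mode 2: guard c·x = -0.0859 hit at Δt = 0.6618 (t = 2.2900), x⁻ = (0.0859) → reset → x⁺ = (-0.2906), jump to mode 1
Mode 1: guard c·x = 0.4224 hit at Δt = 0.2045 (t = 2.4945), x⁻ = (-0.4224) → reset → x⁺ = (-0.6902), jump to mode 0
Mode 0: flow for 0.4497 to horizon, guard not reached → x = (-0.0042)

1 0.6578 1->0
2 1.6282 0->2
3 2.2900 2->1
4 2.4945 1->0
final: 0 -0.0042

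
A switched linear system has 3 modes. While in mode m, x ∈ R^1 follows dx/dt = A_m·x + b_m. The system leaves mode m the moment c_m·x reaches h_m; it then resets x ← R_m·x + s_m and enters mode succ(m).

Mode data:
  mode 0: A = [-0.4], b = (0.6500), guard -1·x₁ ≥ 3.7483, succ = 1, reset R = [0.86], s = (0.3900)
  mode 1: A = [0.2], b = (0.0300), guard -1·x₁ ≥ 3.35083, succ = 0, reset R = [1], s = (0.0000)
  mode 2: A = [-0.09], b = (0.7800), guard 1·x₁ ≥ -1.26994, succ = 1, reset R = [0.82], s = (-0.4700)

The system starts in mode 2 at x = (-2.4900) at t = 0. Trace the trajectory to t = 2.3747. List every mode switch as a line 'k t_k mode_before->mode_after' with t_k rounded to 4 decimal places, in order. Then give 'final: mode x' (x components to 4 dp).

1 1.2868 2->1
final: 1 -1.8422

Mode 2: guard c·x = -1.2699 hit at Δt = 1.2868 (t = 1.2868), x⁻ = (-1.2699) → reset → x⁺ = (-1.5114), jump to mode 1
Mode 1: flow for 1.0879 to horizon, guard not reached → x = (-1.8422)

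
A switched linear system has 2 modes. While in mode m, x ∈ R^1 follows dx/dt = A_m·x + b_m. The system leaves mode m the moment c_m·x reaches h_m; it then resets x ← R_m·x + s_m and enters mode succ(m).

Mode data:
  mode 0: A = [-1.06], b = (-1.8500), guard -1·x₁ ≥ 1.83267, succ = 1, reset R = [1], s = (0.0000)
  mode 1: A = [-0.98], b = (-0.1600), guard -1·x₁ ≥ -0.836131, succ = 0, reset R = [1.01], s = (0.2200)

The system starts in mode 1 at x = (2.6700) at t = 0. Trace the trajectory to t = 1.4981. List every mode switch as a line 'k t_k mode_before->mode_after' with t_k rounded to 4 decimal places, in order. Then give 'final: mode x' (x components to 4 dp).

Mode 1: guard c·x = -0.8361 hit at Δt = 1.0633 (t = 1.0633), x⁻ = (0.8361) → reset → x⁺ = (1.0645), jump to mode 0
Mode 0: flow for 0.4348 to horizon, guard not reached → x = (0.0269)

1 1.0633 1->0
final: 0 0.0269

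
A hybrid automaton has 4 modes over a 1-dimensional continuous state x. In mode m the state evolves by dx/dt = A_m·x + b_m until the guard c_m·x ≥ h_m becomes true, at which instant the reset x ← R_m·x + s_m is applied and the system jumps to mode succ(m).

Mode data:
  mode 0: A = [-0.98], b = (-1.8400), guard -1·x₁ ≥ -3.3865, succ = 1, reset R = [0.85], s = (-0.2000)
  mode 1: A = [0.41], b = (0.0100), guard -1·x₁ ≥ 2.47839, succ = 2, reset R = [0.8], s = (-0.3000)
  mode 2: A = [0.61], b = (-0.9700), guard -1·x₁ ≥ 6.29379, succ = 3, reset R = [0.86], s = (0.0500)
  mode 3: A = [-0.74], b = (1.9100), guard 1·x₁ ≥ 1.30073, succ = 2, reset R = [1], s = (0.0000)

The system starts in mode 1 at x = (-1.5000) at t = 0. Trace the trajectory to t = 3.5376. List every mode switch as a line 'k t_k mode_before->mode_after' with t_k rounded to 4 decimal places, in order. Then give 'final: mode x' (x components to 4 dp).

1 1.2406 1->2
2 2.4059 2->3
final: 3 -0.8571

Mode 1: guard c·x = 2.4784 hit at Δt = 1.2406 (t = 1.2406), x⁻ = (-2.4784) → reset → x⁺ = (-2.2827), jump to mode 2
Mode 2: guard c·x = 6.2938 hit at Δt = 1.1653 (t = 2.4059), x⁻ = (-6.2938) → reset → x⁺ = (-5.3627), jump to mode 3
Mode 3: flow for 1.1317 to horizon, guard not reached → x = (-0.8571)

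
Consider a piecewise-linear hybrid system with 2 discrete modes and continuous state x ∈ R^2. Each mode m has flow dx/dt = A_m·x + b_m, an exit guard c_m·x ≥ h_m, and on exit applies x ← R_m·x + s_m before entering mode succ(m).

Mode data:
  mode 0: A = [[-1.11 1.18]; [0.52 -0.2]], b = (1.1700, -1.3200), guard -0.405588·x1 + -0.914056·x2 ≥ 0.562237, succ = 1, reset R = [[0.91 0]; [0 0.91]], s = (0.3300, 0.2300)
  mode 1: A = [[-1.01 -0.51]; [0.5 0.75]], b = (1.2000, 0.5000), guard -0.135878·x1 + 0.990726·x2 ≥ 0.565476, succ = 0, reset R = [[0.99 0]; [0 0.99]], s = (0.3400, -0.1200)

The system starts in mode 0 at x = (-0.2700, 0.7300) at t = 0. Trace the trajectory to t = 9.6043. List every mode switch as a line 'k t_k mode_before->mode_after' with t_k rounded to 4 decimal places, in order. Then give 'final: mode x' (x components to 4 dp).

Mode 0: guard c·x = 0.5622 hit at Δt = 1.4712 (t = 1.4712), x⁻ = (0.5123, -0.8424) → reset → x⁺ = (0.7962, -0.5366), jump to mode 1
Mode 1: guard c·x = 0.5655 hit at Δt = 1.2650 (t = 2.7362), x⁻ = (1.0390, 0.7133) → reset → x⁺ = (1.3686, 0.5861), jump to mode 0
Mode 0: guard c·x = 0.5622 hit at Δt = 2.2189 (t = 4.9551), x⁻ = (0.6716, -0.9131) → reset → x⁺ = (0.9412, -0.6009), jump to mode 1
Mode 1: guard c·x = 0.5655 hit at Δt = 1.3074 (t = 6.2625), x⁻ = (1.0895, 0.7202) → reset → x⁺ = (1.4186, 0.5930), jump to mode 0
Mode 0: guard c·x = 0.5622 hit at Δt = 2.2629 (t = 8.5253), x⁻ = (0.6735, -0.9139) → reset → x⁺ = (0.9429, -0.6017), jump to mode 1
Mode 1: flow for 1.0790 to horizon, guard not reached → x = (1.1374, 0.3840)

1 1.4712 0->1
2 2.7362 1->0
3 4.9551 0->1
4 6.2625 1->0
5 8.5253 0->1
final: 1 1.1374 0.3840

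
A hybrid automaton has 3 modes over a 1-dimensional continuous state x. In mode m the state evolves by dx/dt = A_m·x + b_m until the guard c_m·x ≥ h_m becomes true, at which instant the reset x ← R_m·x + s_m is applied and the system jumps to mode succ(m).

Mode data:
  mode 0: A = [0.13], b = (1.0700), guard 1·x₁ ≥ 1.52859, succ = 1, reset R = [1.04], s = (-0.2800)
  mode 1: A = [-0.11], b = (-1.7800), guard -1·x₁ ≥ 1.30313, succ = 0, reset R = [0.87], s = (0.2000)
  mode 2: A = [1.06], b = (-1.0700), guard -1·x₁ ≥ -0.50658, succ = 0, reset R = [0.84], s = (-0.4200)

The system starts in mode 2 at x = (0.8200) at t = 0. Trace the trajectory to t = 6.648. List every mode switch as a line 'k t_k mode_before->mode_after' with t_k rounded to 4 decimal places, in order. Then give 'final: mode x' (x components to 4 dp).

1 0.9210 2->0
2 2.2262 0->1
3 3.6970 1->0
4 5.9336 0->1
final: 1 -0.0122

Mode 2: guard c·x = -0.5066 hit at Δt = 0.9210 (t = 0.9210), x⁻ = (0.5066) → reset → x⁺ = (0.0055), jump to mode 0
Mode 0: guard c·x = 1.5286 hit at Δt = 1.3052 (t = 2.2262), x⁻ = (1.5286) → reset → x⁺ = (1.3097), jump to mode 1
Mode 1: guard c·x = 1.3031 hit at Δt = 1.4708 (t = 3.6970), x⁻ = (-1.3031) → reset → x⁺ = (-0.9337), jump to mode 0
Mode 0: guard c·x = 1.5286 hit at Δt = 2.2366 (t = 5.9336), x⁻ = (1.5286) → reset → x⁺ = (1.3097), jump to mode 1
Mode 1: flow for 0.7144 to horizon, guard not reached → x = (-0.0122)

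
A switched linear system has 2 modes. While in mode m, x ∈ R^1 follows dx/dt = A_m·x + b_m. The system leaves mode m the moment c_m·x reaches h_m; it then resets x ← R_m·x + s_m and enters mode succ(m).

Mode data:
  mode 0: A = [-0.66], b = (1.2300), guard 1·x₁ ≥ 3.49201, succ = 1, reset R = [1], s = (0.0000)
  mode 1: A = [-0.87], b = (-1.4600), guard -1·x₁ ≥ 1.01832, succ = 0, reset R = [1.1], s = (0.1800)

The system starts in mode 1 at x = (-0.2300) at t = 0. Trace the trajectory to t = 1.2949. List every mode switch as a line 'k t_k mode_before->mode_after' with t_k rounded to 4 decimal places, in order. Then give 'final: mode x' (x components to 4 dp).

1 0.9035 1->0
final: 0 -0.3019

Mode 1: guard c·x = 1.0183 hit at Δt = 0.9035 (t = 0.9035), x⁻ = (-1.0183) → reset → x⁺ = (-0.9402), jump to mode 0
Mode 0: flow for 0.3914 to horizon, guard not reached → x = (-0.3019)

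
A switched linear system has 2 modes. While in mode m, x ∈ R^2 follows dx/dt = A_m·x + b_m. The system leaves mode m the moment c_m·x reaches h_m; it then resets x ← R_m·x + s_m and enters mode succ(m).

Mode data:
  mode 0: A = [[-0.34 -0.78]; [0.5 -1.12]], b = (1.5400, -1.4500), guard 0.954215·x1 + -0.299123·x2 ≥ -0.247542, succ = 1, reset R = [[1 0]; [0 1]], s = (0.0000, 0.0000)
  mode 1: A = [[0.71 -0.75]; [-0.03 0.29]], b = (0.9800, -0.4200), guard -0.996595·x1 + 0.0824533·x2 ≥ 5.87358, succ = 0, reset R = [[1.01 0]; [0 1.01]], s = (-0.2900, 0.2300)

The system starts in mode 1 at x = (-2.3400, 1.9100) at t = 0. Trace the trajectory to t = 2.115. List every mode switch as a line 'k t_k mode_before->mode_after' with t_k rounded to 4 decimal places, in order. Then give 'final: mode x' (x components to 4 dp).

1 1.0369 1->0
final: 0 -2.6897 -1.4844

Mode 1: guard c·x = 5.8736 hit at Δt = 1.0369 (t = 1.0369), x⁻ = (-5.7111, 2.2069) → reset → x⁺ = (-6.0582, 2.4590), jump to mode 0
Mode 0: flow for 1.0781 to horizon, guard not reached → x = (-2.6897, -1.4844)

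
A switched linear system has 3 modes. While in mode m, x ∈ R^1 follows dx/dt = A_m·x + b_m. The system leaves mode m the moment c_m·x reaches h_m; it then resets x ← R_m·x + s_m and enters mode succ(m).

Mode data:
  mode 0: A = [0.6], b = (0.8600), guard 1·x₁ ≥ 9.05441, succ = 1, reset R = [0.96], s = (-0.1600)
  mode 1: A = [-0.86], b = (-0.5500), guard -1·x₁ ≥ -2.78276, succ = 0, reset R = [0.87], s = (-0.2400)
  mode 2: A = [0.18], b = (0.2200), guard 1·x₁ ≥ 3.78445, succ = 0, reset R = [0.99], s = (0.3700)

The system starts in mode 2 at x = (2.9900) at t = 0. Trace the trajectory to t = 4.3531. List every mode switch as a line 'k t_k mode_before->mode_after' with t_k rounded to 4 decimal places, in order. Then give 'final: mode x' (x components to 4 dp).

Mode 2: guard c·x = 3.7845 hit at Δt = 0.9599 (t = 0.9599), x⁻ = (3.7844) → reset → x⁺ = (4.1166), jump to mode 0
Mode 0: guard c·x = 9.0544 hit at Δt = 1.0607 (t = 2.0206), x⁻ = (9.0544) → reset → x⁺ = (8.5322), jump to mode 1
Mode 1: guard c·x = -2.7828 hit at Δt = 1.1463 (t = 3.1669), x⁻ = (2.7828) → reset → x⁺ = (2.1810), jump to mode 0
Mode 0: flow for 1.1862 to horizon, guard not reached → x = (5.9309)

1 0.9599 2->0
2 2.0206 0->1
3 3.1669 1->0
final: 0 5.9309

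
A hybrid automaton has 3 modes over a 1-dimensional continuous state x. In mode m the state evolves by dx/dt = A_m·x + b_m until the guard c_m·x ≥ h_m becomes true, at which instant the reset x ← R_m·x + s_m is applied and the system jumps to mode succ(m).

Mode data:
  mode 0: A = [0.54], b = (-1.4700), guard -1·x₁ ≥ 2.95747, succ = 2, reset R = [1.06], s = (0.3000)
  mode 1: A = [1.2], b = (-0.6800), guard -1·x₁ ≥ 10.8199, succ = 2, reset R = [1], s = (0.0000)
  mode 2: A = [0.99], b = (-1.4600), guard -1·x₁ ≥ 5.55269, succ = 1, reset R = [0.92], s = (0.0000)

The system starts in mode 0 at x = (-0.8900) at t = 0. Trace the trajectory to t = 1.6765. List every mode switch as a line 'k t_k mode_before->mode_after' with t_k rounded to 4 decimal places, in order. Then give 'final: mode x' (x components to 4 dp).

Mode 0: guard c·x = 2.9575 hit at Δt = 0.8381 (t = 0.8381), x⁻ = (-2.9575) → reset → x⁺ = (-2.8349), jump to mode 2
Mode 2: guard c·x = 5.5527 hit at Δt = 0.4939 (t = 1.3320), x⁻ = (-5.5527) → reset → x⁺ = (-5.1085), jump to mode 1
Mode 1: flow for 0.3445 to horizon, guard not reached → x = (-8.0139)

1 0.8381 0->2
2 1.3320 2->1
final: 1 -8.0139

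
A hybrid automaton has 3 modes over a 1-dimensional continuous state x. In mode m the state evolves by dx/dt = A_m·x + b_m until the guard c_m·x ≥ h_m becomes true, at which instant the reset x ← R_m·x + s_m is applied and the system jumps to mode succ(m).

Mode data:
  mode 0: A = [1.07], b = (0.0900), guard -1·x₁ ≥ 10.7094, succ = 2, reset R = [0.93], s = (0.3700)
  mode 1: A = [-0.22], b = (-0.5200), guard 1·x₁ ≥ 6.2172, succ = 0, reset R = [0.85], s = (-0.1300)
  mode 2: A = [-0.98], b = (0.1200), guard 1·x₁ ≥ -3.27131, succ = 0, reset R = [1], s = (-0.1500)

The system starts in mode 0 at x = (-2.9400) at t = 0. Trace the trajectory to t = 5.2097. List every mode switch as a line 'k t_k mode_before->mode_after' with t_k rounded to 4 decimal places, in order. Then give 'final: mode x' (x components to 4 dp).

Mode 0: guard c·x = 10.7094 hit at Δt = 1.2279 (t = 1.2279), x⁻ = (-10.7094) → reset → x⁺ = (-9.5897), jump to mode 2
Mode 2: guard c·x = -3.2713 hit at Δt = 1.0729 (t = 2.3008), x⁻ = (-3.2713) → reset → x⁺ = (-3.4213), jump to mode 0
Mode 0: guard c·x = 10.7094 hit at Δt = 1.0823 (t = 3.3831), x⁻ = (-10.7094) → reset → x⁺ = (-9.5897), jump to mode 2
Mode 2: guard c·x = -3.2713 hit at Δt = 1.0729 (t = 4.4560), x⁻ = (-3.2713) → reset → x⁺ = (-3.4213), jump to mode 0
Mode 0: flow for 0.7537 to horizon, guard not reached → x = (-7.5589)

1 1.2279 0->2
2 2.3008 2->0
3 3.3831 0->2
4 4.4560 2->0
final: 0 -7.5589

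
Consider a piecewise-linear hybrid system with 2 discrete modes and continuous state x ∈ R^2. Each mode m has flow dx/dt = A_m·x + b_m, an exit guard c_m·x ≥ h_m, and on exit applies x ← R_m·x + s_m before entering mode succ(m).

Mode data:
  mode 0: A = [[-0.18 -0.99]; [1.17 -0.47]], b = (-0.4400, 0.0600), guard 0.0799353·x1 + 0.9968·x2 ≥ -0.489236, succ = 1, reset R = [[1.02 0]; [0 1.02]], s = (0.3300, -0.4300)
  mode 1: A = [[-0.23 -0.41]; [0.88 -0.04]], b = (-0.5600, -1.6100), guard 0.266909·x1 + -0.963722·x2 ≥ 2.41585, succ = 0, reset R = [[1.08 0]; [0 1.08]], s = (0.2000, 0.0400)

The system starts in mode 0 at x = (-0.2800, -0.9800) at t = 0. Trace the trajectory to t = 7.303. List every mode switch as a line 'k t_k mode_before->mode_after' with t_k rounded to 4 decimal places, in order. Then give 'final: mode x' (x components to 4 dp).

Mode 0: guard c·x = -0.4892 hit at Δt = 1.2309 (t = 1.2309), x⁻ = (0.1144, -0.5000) → reset → x⁺ = (0.4467, -0.9400), jump to mode 1
Mode 1: guard c·x = 2.4158 hit at Δt = 1.2082 (t = 2.4391), x⁻ = (0.4826, -2.3731) → reset → x⁺ = (0.7212, -2.5230), jump to mode 0
Mode 0: guard c·x = -0.4892 hit at Δt = 0.8510 (t = 3.2901), x⁻ = (1.4733, -0.6089) → reset → x⁺ = (1.8327, -1.0511), jump to mode 1
Mode 1: guard c·x = 2.4158 hit at Δt = 2.8717 (t = 6.1618), x⁻ = (1.1060, -2.2005) → reset → x⁺ = (1.3945, -2.3365), jump to mode 0
Mode 0: guard c·x = -0.4892 hit at Δt = 0.6183 (t = 6.7802), x⁻ = (1.8337, -0.6379) → reset → x⁺ = (2.2004, -1.0806), jump to mode 1
Mode 1: flow for 0.5228 to horizon, guard not reached → x = (1.8788, -0.9634)

1 1.2309 0->1
2 2.4391 1->0
3 3.2901 0->1
4 6.1618 1->0
5 6.7802 0->1
final: 1 1.8788 -0.9634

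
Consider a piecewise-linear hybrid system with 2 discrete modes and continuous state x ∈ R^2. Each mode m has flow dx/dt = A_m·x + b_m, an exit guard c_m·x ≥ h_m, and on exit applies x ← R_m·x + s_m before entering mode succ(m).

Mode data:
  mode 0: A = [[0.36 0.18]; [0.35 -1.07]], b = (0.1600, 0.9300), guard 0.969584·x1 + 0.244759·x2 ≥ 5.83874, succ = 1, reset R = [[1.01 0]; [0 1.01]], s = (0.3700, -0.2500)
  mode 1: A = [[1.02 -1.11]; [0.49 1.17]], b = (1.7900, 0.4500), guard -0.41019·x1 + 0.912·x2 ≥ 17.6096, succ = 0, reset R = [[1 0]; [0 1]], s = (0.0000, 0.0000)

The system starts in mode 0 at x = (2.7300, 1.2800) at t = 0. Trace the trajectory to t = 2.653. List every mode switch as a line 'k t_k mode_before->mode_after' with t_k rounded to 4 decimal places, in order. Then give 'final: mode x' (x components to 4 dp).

1 1.4642 0->1
final: 1 7.0709 18.4372

Mode 0: guard c·x = 5.8387 hit at Δt = 1.4642 (t = 1.4642), x⁻ = (5.4981, 2.0748) → reset → x⁺ = (5.9231, 1.8455), jump to mode 1
Mode 1: flow for 1.1888 to horizon, guard not reached → x = (7.0709, 18.4372)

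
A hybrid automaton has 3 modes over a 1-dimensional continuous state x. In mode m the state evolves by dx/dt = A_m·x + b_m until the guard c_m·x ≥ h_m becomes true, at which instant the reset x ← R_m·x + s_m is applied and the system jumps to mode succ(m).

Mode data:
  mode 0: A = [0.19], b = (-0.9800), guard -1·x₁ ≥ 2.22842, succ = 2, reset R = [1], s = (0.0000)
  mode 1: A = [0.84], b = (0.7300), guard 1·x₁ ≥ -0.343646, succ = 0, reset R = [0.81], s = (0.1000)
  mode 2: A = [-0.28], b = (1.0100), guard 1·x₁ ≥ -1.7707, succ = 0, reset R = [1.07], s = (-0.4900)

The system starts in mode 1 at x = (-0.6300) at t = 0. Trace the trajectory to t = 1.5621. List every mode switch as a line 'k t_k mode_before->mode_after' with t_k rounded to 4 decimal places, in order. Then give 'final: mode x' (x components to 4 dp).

1 0.9375 1->0
final: 0 -0.8507

Mode 1: guard c·x = -0.3436 hit at Δt = 0.9375 (t = 0.9375), x⁻ = (-0.3436) → reset → x⁺ = (-0.1784), jump to mode 0
Mode 0: flow for 0.6246 to horizon, guard not reached → x = (-0.8507)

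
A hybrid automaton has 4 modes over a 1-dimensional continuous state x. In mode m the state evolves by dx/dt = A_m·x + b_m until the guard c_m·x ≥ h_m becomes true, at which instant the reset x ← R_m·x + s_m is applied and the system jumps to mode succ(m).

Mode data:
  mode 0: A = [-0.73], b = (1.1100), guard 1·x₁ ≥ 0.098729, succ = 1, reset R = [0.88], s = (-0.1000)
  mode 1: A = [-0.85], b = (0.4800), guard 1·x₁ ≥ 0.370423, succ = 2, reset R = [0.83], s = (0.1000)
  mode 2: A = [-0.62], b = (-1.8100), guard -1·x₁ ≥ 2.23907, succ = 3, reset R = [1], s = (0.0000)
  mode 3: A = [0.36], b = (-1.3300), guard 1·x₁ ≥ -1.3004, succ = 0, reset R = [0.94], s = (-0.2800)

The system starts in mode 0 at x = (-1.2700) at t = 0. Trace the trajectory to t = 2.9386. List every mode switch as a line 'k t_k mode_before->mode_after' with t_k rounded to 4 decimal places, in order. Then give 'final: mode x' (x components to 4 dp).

Mode 0: guard c·x = 0.0987 hit at Δt = 0.9237 (t = 0.9237), x⁻ = (0.0987) → reset → x⁺ = (-0.0131), jump to mode 1
Mode 1: guard c·x = 0.3704 hit at Δt = 1.2823 (t = 2.2060), x⁻ = (0.3704) → reset → x⁺ = (0.4075), jump to mode 2
Mode 2: flow for 0.7326 to horizon, guard not reached → x = (-0.8070)

1 0.9237 0->1
2 2.2060 1->2
final: 2 -0.8070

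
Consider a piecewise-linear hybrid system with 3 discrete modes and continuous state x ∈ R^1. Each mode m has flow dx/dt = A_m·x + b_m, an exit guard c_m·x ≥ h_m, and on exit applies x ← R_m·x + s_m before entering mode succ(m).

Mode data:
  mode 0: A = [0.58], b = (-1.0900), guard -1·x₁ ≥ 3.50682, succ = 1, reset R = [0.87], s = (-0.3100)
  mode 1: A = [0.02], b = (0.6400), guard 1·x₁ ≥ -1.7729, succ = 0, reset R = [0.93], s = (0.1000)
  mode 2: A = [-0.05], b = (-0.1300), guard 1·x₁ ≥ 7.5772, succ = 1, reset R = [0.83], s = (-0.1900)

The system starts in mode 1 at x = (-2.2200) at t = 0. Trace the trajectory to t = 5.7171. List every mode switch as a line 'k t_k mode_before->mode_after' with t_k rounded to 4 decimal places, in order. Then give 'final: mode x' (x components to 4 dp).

Mode 1: guard c·x = -1.7729 hit at Δt = 0.7451 (t = 0.7451), x⁻ = (-1.7729) → reset → x⁺ = (-1.5488), jump to mode 0
Mode 0: guard c·x = 3.5068 hit at Δt = 0.7790 (t = 1.5241), x⁻ = (-3.5068) → reset → x⁺ = (-3.3609), jump to mode 1
Mode 1: guard c·x = -1.7729 hit at Δt = 2.6984 (t = 4.2224), x⁻ = (-1.7729) → reset → x⁺ = (-1.5488), jump to mode 0
Mode 0: guard c·x = 3.5068 hit at Δt = 0.7790 (t = 5.0014), x⁻ = (-3.5068) → reset → x⁺ = (-3.3609), jump to mode 1
Mode 1: flow for 0.7157 to horizon, guard not reached → x = (-2.9481)

1 0.7451 1->0
2 1.5241 0->1
3 4.2224 1->0
4 5.0014 0->1
final: 1 -2.9481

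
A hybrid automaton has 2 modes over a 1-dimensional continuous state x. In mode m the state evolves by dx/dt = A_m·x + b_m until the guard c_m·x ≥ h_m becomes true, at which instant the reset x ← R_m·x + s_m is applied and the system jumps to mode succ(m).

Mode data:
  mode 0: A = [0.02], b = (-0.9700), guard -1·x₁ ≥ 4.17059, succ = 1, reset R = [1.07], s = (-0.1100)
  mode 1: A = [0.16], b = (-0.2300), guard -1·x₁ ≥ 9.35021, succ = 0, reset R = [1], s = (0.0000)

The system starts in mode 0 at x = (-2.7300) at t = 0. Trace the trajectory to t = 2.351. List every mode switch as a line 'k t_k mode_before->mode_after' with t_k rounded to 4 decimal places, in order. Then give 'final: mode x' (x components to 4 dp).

Mode 0: guard c·x = 4.1706 hit at Δt = 1.3866 (t = 1.3866), x⁻ = (-4.1706) → reset → x⁺ = (-4.5725), jump to mode 1
Mode 1: flow for 0.9644 to horizon, guard not reached → x = (-5.5753)

1 1.3866 0->1
final: 1 -5.5753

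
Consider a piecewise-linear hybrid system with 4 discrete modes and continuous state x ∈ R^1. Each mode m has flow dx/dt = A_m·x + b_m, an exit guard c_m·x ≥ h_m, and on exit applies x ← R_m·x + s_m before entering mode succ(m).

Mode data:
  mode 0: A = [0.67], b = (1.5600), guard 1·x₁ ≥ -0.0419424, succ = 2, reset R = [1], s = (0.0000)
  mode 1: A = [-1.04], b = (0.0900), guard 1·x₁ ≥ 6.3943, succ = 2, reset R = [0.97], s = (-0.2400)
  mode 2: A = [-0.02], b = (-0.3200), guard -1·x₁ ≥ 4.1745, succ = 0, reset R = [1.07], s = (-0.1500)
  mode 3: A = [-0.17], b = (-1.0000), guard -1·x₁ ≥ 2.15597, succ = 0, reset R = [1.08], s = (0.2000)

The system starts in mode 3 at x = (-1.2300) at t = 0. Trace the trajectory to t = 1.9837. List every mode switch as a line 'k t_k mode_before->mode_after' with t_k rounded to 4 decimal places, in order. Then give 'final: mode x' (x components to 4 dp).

1 1.3055 3->0
final: 0 -2.0135

Mode 3: guard c·x = 2.1560 hit at Δt = 1.3055 (t = 1.3055), x⁻ = (-2.1560) → reset → x⁺ = (-2.1284), jump to mode 0
Mode 0: flow for 0.6782 to horizon, guard not reached → x = (-2.0135)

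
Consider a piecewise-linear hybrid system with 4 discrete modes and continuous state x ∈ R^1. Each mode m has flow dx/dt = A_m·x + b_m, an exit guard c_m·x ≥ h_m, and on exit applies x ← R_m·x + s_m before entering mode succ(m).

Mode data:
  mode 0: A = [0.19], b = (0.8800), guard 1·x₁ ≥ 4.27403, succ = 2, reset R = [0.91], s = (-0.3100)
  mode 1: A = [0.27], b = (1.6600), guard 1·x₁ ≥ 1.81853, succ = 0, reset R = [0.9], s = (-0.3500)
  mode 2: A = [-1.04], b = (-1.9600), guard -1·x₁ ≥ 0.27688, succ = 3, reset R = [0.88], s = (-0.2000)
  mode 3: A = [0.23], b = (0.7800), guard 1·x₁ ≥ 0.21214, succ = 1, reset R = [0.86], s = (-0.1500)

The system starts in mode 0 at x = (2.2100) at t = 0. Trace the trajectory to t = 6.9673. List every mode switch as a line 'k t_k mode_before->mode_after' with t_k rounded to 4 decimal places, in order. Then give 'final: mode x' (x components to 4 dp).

Mode 0: guard c·x = 4.2740 hit at Δt = 1.3877 (t = 1.3877), x⁻ = (4.2740) → reset → x⁺ = (3.5794), jump to mode 2
Mode 2: guard c·x = 0.2769 hit at Δt = 1.1763 (t = 2.5640), x⁻ = (-0.2769) → reset → x⁺ = (-0.4437), jump to mode 3
Mode 3: guard c·x = 0.2121 hit at Δt = 0.8734 (t = 3.4374), x⁻ = (0.2121) → reset → x⁺ = (0.0324), jump to mode 1
Mode 1: guard c·x = 1.8185 hit at Δt = 0.9402 (t = 4.3776), x⁻ = (1.8185) → reset → x⁺ = (1.2867), jump to mode 0
Mode 0: guard c·x = 4.2740 hit at Δt = 2.1507 (t = 6.5283), x⁻ = (4.2740) → reset → x⁺ = (3.5794), jump to mode 2
Mode 2: flow for 0.4390 to horizon, guard not reached → x = (1.5767)

1 1.3877 0->2
2 2.5640 2->3
3 3.4374 3->1
4 4.3776 1->0
5 6.5283 0->2
final: 2 1.5767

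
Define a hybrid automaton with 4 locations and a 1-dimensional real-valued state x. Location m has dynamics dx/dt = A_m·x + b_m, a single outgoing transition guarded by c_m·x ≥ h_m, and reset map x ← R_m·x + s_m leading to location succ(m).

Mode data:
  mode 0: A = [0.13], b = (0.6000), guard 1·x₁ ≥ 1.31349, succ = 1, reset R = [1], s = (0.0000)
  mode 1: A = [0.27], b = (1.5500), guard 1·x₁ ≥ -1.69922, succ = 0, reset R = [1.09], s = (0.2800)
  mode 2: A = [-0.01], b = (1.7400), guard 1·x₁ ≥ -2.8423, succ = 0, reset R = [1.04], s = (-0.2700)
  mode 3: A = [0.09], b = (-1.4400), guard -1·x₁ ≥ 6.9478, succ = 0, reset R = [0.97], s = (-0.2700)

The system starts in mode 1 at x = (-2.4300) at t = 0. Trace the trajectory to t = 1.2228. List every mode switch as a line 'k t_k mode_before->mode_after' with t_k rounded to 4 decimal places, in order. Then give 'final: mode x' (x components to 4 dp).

1 0.7387 1->0
final: 0 -1.3745

Mode 1: guard c·x = -1.6992 hit at Δt = 0.7387 (t = 0.7387), x⁻ = (-1.6992) → reset → x⁺ = (-1.5721), jump to mode 0
Mode 0: flow for 0.4841 to horizon, guard not reached → x = (-1.3745)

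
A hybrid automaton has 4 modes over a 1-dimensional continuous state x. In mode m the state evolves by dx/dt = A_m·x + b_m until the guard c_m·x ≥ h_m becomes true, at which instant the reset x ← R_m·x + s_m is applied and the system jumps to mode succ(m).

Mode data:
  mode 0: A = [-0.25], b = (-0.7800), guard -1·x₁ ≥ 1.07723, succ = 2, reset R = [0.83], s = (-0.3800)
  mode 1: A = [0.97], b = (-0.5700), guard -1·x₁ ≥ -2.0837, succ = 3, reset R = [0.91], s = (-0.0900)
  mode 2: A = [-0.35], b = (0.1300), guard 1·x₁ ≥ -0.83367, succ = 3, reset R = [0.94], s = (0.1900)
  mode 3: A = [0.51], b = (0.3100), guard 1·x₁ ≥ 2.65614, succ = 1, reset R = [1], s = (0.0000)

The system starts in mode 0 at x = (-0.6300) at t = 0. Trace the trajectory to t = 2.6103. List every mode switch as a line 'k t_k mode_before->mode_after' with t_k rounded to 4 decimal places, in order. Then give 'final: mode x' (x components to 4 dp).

Mode 0: guard c·x = 1.0772 hit at Δt = 0.7919 (t = 0.7919), x⁻ = (-1.0772) → reset → x⁺ = (-1.2741), jump to mode 2
Mode 2: guard c·x = -0.8337 hit at Δt = 0.8900 (t = 1.6819), x⁻ = (-0.8337) → reset → x⁺ = (-0.5936), jump to mode 3
Mode 3: flow for 0.9284 to horizon, guard not reached → x = (-0.5851)

1 0.7919 0->2
2 1.6819 2->3
final: 3 -0.5851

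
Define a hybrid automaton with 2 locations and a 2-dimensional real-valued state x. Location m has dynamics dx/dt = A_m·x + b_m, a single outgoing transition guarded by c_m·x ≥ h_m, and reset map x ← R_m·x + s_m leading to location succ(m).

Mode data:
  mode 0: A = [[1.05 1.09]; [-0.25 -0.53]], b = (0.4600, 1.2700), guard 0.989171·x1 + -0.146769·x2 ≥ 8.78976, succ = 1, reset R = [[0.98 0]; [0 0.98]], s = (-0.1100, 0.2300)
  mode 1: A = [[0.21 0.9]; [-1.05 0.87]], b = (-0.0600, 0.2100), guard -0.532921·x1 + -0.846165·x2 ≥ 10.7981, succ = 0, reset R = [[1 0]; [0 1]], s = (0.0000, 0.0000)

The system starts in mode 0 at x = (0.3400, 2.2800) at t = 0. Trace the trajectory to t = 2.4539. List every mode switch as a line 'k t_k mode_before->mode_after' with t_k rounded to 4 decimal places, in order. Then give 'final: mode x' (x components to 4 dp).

1 1.3158 0->1
final: 1 5.6461 -13.4269

Mode 0: guard c·x = 8.7898 hit at Δt = 1.3158 (t = 1.3158), x⁻ = (9.0805, 1.3110) → reset → x⁺ = (8.7889, 1.5148), jump to mode 1
Mode 1: flow for 1.1381 to horizon, guard not reached → x = (5.6461, -13.4269)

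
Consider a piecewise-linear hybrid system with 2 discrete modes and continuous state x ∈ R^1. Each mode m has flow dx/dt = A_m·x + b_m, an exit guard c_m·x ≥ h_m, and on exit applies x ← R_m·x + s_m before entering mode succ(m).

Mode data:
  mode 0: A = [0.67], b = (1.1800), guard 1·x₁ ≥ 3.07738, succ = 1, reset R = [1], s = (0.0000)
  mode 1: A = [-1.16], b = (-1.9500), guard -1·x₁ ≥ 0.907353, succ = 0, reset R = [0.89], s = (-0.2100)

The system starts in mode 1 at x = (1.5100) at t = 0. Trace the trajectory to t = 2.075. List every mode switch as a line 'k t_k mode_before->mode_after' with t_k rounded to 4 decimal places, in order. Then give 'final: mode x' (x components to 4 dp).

1 1.2215 1->0
final: 0 -0.4438

Mode 1: guard c·x = 0.9074 hit at Δt = 1.2215 (t = 1.2215), x⁻ = (-0.9074) → reset → x⁺ = (-1.0175), jump to mode 0
Mode 0: flow for 0.8535 to horizon, guard not reached → x = (-0.4438)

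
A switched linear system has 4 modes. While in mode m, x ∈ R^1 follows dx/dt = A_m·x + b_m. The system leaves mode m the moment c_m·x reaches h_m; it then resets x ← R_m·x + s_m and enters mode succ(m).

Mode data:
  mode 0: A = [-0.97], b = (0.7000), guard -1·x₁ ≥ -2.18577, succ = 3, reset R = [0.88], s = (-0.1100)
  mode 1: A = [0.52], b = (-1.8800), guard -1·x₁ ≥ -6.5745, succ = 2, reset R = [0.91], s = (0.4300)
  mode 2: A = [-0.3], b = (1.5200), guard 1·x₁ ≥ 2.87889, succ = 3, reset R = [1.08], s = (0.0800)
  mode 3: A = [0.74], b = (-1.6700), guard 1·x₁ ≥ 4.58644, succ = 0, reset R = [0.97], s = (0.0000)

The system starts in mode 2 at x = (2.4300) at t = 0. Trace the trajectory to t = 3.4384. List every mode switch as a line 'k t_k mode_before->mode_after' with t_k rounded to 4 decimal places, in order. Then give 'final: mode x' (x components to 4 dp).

1 0.6221 2->3
2 1.8595 3->0
3 2.8228 0->3
final: 3 1.5577

Mode 2: guard c·x = 2.8789 hit at Δt = 0.6221 (t = 0.6221), x⁻ = (2.8789) → reset → x⁺ = (3.1892), jump to mode 3
Mode 3: guard c·x = 4.5864 hit at Δt = 1.2374 (t = 1.8595), x⁻ = (4.5864) → reset → x⁺ = (4.4488), jump to mode 0
Mode 0: guard c·x = -2.1858 hit at Δt = 0.9633 (t = 2.8228), x⁻ = (2.1858) → reset → x⁺ = (1.8135), jump to mode 3
Mode 3: flow for 0.6156 to horizon, guard not reached → x = (1.5577)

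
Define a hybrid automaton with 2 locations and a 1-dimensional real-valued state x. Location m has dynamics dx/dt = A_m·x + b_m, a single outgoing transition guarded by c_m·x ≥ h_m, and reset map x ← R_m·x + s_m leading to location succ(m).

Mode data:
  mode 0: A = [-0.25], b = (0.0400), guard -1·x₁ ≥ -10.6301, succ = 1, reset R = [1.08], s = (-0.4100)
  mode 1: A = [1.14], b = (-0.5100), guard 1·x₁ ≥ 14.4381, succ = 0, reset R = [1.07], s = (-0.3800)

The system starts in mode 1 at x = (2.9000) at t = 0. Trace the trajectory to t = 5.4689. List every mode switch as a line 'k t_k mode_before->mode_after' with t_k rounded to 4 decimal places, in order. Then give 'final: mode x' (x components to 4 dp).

Mode 1: guard c·x = 14.4381 hit at Δt = 1.5274 (t = 1.5274), x⁻ = (14.4381) → reset → x⁺ = (15.0688), jump to mode 0
Mode 0: guard c·x = -10.6301 hit at Δt = 1.4137 (t = 2.9411), x⁻ = (10.6301) → reset → x⁺ = (11.0705), jump to mode 1
Mode 1: guard c·x = 14.4381 hit at Δt = 0.2415 (t = 3.1826), x⁻ = (14.4381) → reset → x⁺ = (15.0688), jump to mode 0
Mode 0: guard c·x = -10.6301 hit at Δt = 1.4137 (t = 4.5963), x⁻ = (10.6301) → reset → x⁺ = (11.0705), jump to mode 1
Mode 1: guard c·x = 14.4381 hit at Δt = 0.2415 (t = 4.8379), x⁻ = (14.4381) → reset → x⁺ = (15.0688), jump to mode 0
Mode 0: flow for 0.6310 to horizon, guard not reached → x = (12.8930)

1 1.5274 1->0
2 2.9411 0->1
3 3.1826 1->0
4 4.5963 0->1
5 4.8379 1->0
final: 0 12.8930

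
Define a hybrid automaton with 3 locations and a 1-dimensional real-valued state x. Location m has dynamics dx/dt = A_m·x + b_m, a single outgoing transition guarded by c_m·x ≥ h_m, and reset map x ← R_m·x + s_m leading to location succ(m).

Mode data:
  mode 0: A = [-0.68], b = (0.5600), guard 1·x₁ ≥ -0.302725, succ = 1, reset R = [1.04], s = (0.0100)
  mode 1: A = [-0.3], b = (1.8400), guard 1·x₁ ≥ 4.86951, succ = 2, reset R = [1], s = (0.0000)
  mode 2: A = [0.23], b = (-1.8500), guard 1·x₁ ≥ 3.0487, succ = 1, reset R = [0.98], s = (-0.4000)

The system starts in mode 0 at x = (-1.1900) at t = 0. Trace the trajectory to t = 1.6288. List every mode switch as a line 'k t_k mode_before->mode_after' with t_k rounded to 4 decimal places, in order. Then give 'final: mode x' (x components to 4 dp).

Mode 0: guard c·x = -0.3027 hit at Δt = 0.8544 (t = 0.8544), x⁻ = (-0.3027) → reset → x⁺ = (-0.3048), jump to mode 1
Mode 1: flow for 0.7744 to horizon, guard not reached → x = (1.0298)

1 0.8544 0->1
final: 1 1.0298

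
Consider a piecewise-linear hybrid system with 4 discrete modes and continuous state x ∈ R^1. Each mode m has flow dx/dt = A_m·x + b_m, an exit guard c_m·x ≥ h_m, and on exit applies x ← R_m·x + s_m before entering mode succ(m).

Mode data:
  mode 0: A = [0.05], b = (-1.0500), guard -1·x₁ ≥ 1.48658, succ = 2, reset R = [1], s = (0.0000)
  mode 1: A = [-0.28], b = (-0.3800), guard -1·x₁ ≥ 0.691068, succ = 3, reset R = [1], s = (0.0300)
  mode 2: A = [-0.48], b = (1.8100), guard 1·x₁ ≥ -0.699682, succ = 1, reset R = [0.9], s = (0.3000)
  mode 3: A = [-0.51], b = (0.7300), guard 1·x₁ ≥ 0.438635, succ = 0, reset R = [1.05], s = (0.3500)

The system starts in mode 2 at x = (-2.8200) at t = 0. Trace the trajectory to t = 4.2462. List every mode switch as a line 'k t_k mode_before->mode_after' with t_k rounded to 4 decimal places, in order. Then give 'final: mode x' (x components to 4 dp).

1 0.8087 2->1
2 2.3566 1->3
3 3.8186 3->0
final: 0 0.3743

Mode 2: guard c·x = -0.6997 hit at Δt = 0.8087 (t = 0.8087), x⁻ = (-0.6997) → reset → x⁺ = (-0.3297), jump to mode 1
Mode 1: guard c·x = 0.6911 hit at Δt = 1.5479 (t = 2.3566), x⁻ = (-0.6911) → reset → x⁺ = (-0.6611), jump to mode 3
Mode 3: guard c·x = 0.4386 hit at Δt = 1.4620 (t = 3.8186), x⁻ = (0.4386) → reset → x⁺ = (0.8106), jump to mode 0
Mode 0: flow for 0.4276 to horizon, guard not reached → x = (0.3743)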